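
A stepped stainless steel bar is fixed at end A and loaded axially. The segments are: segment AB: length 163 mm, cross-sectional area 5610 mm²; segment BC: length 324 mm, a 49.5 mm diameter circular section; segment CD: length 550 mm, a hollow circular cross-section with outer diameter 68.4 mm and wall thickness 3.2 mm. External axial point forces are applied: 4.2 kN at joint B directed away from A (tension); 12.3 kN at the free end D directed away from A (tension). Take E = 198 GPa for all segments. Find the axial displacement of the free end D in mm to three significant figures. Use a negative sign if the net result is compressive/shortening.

0.0650 mm

Internal axial forces (sectioning from the free end, tension +): N_CD = 12.3 kN, N_BC = 12.3 kN, N_AB = 16.5 kN.
A_BC = 1924 mm².
A_CD = 655.5 mm².
δ_AB = 16500·163/(5610·198000) = 0.002421 mm
δ_BC = 12300·324/(1924·198000) = 0.01046 mm
δ_CD = 12300·550/(655.5·198000) = 0.05213 mm
δ = Σδ_i = 0.06501 mm.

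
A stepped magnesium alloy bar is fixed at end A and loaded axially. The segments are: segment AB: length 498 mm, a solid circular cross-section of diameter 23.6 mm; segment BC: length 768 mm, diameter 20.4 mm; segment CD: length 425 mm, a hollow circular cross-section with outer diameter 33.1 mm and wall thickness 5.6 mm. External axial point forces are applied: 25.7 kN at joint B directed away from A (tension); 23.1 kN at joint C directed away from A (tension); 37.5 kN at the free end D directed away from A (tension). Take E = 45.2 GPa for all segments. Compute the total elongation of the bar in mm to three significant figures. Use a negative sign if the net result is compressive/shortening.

6.05 mm

Internal axial forces (sectioning from the free end, tension +): N_CD = 37.5 kN, N_BC = 60.6 kN, N_AB = 86.3 kN.
A_AB = 437.4 mm².
A_BC = 326.9 mm².
A_CD = 483.8 mm².
δ_AB = 86300·498/(437.4·45200) = 2.174 mm
δ_BC = 60600·768/(326.9·45200) = 3.15 mm
δ_CD = 37500·425/(483.8·45200) = 0.7288 mm
δ = Σδ_i = 6.053 mm.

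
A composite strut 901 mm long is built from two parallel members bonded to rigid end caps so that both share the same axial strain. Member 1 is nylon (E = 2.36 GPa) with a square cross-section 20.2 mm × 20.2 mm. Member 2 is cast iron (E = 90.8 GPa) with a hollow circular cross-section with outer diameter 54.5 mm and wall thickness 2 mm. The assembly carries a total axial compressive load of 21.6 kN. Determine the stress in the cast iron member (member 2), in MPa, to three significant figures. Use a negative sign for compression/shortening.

A_1 = 408 mm².
A_2 = 329.9 mm².
Equal strain + equilibrium ⇒ each member carries load in proportion to AE: A₁E₁ = 963000 N, A₂E₂ = 29950000 N, ΣAE = 30910000 N.
σ₂ = P·E₂/ΣAE = -21600·90800/30910000 = -63.44 MPa.

-63.4 MPa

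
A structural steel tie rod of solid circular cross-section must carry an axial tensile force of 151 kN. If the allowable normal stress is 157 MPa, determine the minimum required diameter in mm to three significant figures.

35.0 mm

Required area A ≥ P/σ_allow = 151000/157 = 961.8 mm².
For a solid circular section, d ≥ √(4A/π) = 34.99 mm.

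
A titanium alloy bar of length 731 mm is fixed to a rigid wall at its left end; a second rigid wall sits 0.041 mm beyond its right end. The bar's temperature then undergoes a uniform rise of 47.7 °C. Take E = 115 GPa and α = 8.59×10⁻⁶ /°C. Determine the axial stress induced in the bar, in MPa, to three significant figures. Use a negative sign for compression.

Free thermal expansion αLΔT = 8.59e-6 · 731 · 47.7 = 0.2995 mm.
The walls engage after the gap closes; constrained expansion = 0.2995 − 0.041 = 0.2585 mm.
The walls impose strain ε = −(0.2585)/731 = -3.5366e-04; σ = Eε = 115000 · -3.5366e-04 = -40.67 MPa.

-40.7 MPa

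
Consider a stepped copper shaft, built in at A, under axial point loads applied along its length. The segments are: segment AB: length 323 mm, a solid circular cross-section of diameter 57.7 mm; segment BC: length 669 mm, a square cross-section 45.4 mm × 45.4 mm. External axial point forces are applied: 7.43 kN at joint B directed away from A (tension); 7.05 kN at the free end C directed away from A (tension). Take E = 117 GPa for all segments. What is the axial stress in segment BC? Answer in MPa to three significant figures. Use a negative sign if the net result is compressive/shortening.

Internal axial forces (sectioning from the free end, tension +): N_BC = 7.05 kN, N_AB = 14.48 kN.
A_BC = 2061 mm².
σ_BC = N_BC/A_BC = 7050/2061 = 3.42 MPa.

3.42 MPa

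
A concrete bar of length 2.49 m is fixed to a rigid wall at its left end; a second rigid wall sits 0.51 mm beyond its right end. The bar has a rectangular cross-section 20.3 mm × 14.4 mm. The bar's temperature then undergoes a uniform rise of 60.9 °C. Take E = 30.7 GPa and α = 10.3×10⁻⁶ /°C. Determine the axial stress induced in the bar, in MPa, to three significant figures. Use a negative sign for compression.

Free thermal expansion αLΔT = 10.3e-6 · 2490 · 60.9 = 1.562 mm.
The walls engage after the gap closes; constrained expansion = 1.562 − 0.51 = 1.052 mm.
The walls impose strain ε = −(1.052)/2490 = -4.2245e-04; σ = Eε = 30700 · -4.2245e-04 = -12.97 MPa.

-13.0 MPa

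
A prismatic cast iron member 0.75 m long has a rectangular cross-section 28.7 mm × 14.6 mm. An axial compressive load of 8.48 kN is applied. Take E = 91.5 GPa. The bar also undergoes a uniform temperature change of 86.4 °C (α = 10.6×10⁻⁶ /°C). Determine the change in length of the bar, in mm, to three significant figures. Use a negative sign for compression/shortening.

A = 419 mm².
δ_mech = NL/(AE) = -8480·750/(419·91500) = -0.1659 mm.
δ_thermal = αLΔT = 10.6e-6·750·86.4 = 0.6869 mm.
δ = δ_mech + δ_thermal = 0.521 mm.

0.521 mm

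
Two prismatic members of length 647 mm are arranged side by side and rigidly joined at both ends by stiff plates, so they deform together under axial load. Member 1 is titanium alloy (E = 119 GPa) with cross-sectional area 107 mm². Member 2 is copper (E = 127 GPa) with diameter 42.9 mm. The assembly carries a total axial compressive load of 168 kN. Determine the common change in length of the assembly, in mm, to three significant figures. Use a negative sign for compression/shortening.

-0.554 mm

A_2 = 1445 mm².
Equal strain + equilibrium ⇒ each member carries load in proportion to AE: A₁E₁ = 12730000 N, A₂E₂ = 183600000 N, ΣAE = 196300000 N.
δ = PL/ΣAE = -168000·647/196300000 = -0.5537 mm.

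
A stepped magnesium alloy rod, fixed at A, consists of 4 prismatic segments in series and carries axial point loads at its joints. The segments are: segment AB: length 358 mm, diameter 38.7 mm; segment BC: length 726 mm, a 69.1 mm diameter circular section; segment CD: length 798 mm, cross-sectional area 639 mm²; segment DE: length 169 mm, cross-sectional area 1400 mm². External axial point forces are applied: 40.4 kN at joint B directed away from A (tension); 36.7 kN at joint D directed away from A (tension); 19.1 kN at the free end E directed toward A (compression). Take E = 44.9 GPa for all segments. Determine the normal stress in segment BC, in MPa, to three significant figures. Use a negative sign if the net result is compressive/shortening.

Internal axial forces (sectioning from the free end, tension +): N_DE = -19.1 kN, N_CD = 17.6 kN, N_BC = 17.6 kN, N_AB = 58 kN.
A_BC = 3750 mm².
σ_BC = N_BC/A_BC = 17600/3750 = 4.693 MPa.

4.69 MPa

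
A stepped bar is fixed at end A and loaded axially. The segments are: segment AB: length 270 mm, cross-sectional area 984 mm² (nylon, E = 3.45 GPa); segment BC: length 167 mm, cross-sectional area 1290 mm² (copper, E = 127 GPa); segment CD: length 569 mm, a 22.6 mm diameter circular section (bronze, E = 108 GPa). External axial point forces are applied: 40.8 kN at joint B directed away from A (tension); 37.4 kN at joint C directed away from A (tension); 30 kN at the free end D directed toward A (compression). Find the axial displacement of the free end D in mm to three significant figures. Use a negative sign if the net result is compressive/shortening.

Internal axial forces (sectioning from the free end, tension +): N_CD = -30 kN, N_BC = 7.4 kN, N_AB = 48.2 kN.
A_CD = 401.1 mm².
δ_AB = 48200·270/(984·3450) = 3.834 mm
δ_BC = 7400·167/(1290·127000) = 0.007543 mm
δ_CD = -30000·569/(401.1·108000) = -0.394 mm
δ = Σδ_i = 3.447 mm.

3.45 mm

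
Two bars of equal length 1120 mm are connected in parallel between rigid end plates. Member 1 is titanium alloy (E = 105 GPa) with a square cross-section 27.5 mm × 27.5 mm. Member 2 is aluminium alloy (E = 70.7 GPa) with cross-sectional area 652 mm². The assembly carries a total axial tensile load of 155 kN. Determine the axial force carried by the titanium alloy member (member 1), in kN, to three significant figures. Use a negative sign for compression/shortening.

98.1 kN

A_1 = 756.2 mm².
Equal strain + equilibrium ⇒ each member carries load in proportion to AE: A₁E₁ = 79410000 N, A₂E₂ = 46100000 N, ΣAE = 125500000 N.
F₁ = P·A₁E₁/ΣAE = 155000·79410000/125500000 = 98070 N.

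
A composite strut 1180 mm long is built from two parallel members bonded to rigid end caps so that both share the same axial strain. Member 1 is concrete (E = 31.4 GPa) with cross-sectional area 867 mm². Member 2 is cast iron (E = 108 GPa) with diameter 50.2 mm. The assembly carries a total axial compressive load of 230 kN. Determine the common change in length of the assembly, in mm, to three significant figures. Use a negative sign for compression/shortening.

-1.13 mm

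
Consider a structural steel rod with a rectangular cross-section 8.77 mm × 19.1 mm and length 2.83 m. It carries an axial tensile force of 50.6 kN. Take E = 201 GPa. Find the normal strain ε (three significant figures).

0.00150

A = 167.5 mm².
σ = N/A = 302.1 MPa; ε = σ/E = 302.1/201000 = 1.503e-03.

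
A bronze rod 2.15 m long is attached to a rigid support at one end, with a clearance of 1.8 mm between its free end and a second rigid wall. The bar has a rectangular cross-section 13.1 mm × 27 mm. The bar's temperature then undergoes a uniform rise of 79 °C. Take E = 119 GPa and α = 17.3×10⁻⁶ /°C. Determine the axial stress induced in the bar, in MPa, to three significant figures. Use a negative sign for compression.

Free thermal expansion αLΔT = 17.3e-6 · 2150 · 79 = 2.938 mm.
The walls engage after the gap closes; constrained expansion = 2.938 − 1.8 = 1.138 mm.
The walls impose strain ε = −(1.138)/2150 = -5.2949e-04; σ = Eε = 119000 · -5.2949e-04 = -63.01 MPa.

-63.0 MPa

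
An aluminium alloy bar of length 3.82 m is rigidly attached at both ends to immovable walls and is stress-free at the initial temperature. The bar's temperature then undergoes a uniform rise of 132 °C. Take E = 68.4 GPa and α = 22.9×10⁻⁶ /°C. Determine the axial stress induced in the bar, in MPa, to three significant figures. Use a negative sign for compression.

-207 MPa

Free thermal expansion αLΔT = 22.9e-6 · 3820 · 132 = 11.55 mm.
The walls impose strain ε = −(11.55)/3820 = -3.0228e-03; σ = Eε = 68400 · -3.0228e-03 = -206.8 MPa.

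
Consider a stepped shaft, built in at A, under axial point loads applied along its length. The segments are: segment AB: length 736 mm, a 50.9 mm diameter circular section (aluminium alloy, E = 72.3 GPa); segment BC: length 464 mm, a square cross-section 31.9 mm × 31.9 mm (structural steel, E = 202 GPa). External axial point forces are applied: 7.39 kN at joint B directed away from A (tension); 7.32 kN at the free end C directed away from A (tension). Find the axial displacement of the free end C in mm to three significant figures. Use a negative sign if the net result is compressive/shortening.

0.0901 mm

Internal axial forces (sectioning from the free end, tension +): N_BC = 7.32 kN, N_AB = 14.71 kN.
A_AB = 2035 mm².
A_BC = 1018 mm².
δ_AB = 14710·736/(2035·72300) = 0.07359 mm
δ_BC = 7320·464/(1018·202000) = 0.01652 mm
δ = Σδ_i = 0.09011 mm.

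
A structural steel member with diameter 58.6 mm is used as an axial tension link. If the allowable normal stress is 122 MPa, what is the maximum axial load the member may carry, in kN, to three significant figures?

329 kN

A = 2697 mm².
P_max = σ_allow · A = 122 · 2697 = 329000 N = 329 kN.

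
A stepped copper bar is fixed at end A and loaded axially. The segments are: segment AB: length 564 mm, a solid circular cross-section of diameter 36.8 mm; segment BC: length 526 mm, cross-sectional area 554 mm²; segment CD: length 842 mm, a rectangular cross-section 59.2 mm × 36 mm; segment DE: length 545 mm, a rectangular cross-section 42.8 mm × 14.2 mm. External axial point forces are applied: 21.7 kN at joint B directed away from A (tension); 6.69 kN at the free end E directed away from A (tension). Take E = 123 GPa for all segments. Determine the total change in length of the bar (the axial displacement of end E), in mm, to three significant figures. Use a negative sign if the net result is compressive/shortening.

0.244 mm

Internal axial forces (sectioning from the free end, tension +): N_DE = 6.69 kN, N_CD = 6.69 kN, N_BC = 6.69 kN, N_AB = 28.39 kN.
A_AB = 1064 mm².
A_CD = 2131 mm².
A_DE = 607.8 mm².
δ_AB = 28390·564/(1064·123000) = 0.1224 mm
δ_BC = 6690·526/(554·123000) = 0.05164 mm
δ_CD = 6690·842/(2131·123000) = 0.02149 mm
δ_DE = 6690·545/(607.8·123000) = 0.04877 mm
δ = Σδ_i = 0.2443 mm.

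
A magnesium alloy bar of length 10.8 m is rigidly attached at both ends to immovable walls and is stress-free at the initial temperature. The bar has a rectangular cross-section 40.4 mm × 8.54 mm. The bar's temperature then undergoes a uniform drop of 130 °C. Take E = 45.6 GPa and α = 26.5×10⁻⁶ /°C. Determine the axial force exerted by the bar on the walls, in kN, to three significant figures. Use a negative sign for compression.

Free thermal expansion αLΔT = 26.5e-6 · 10800 · -130 = -37.21 mm.
The walls impose strain ε = −(-37.21)/10800 = 3.4450e-03; σ = Eε = 45600 · 3.4450e-03 = 157.1 MPa.
Wall reaction R = σ·A = 157.1·345 = 54200 N = 54.2 kN.

54.2 kN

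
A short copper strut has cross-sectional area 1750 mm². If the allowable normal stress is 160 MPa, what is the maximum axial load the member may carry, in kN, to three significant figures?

P_max = σ_allow · A = 160 · 1750 = 280000 N = 280 kN.

280 kN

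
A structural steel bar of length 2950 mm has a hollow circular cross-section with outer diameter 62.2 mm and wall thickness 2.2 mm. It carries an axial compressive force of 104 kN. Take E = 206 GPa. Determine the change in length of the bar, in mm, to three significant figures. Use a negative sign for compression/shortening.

-3.59 mm

A = 414.7 mm².
δ_mech = NL/(AE) = -104000·2950/(414.7·206000) = -3.591 mm.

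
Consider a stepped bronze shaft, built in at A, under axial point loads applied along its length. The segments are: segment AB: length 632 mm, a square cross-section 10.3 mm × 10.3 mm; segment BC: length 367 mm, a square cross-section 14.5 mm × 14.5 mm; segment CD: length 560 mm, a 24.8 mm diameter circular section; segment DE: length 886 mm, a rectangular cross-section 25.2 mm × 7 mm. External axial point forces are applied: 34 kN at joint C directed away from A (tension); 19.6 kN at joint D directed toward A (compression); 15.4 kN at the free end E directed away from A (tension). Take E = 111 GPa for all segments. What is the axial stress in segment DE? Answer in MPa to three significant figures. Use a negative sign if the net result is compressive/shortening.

Internal axial forces (sectioning from the free end, tension +): N_DE = 15.4 kN, N_CD = -4.2 kN, N_BC = 29.8 kN, N_AB = 29.8 kN.
A_DE = 176.4 mm².
σ_DE = N_DE/A_DE = 15400/176.4 = 87.3 MPa.

87.3 MPa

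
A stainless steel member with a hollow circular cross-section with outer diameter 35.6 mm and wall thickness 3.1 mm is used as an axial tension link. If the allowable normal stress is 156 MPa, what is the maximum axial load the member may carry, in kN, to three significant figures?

A = 316.5 mm².
P_max = σ_allow · A = 156 · 316.5 = 49380 N = 49.38 kN.

49.4 kN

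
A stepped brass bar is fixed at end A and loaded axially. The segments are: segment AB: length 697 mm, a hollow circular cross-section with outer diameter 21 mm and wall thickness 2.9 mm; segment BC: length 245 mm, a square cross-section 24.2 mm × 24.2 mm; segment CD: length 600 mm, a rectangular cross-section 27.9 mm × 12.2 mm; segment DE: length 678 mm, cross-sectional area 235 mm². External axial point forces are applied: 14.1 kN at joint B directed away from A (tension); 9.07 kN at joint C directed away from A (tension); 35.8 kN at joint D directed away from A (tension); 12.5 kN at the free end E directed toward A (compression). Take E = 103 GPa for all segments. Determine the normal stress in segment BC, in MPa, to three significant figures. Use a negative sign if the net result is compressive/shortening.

55.3 MPa

Internal axial forces (sectioning from the free end, tension +): N_DE = -12.5 kN, N_CD = 23.3 kN, N_BC = 32.37 kN, N_AB = 46.47 kN.
A_BC = 585.6 mm².
σ_BC = N_BC/A_BC = 32370/585.6 = 55.27 MPa.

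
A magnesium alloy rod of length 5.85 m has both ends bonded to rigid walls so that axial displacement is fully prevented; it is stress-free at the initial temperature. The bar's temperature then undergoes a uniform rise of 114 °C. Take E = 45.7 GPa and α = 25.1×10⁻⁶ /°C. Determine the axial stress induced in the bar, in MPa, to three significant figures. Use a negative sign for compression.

-131 MPa

Free thermal expansion αLΔT = 25.1e-6 · 5850 · 114 = 16.74 mm.
The walls impose strain ε = −(16.74)/5850 = -2.8614e-03; σ = Eε = 45700 · -2.8614e-03 = -130.8 MPa.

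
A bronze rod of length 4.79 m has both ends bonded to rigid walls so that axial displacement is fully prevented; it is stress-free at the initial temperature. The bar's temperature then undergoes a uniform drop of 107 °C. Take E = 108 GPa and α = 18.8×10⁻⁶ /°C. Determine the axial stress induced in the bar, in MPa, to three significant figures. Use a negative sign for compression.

Free thermal expansion αLΔT = 18.8e-6 · 4790 · -107 = -9.636 mm.
The walls impose strain ε = −(-9.636)/4790 = 2.0116e-03; σ = Eε = 108000 · 2.0116e-03 = 217.3 MPa.

217 MPa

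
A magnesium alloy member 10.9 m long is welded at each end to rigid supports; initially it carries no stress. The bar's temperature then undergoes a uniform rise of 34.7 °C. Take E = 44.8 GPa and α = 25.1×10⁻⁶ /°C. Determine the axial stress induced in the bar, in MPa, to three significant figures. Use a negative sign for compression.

-39.0 MPa

Free thermal expansion αLΔT = 25.1e-6 · 10900 · 34.7 = 9.494 mm.
The walls impose strain ε = −(9.494)/10900 = -8.7097e-04; σ = Eε = 44800 · -8.7097e-04 = -39.02 MPa.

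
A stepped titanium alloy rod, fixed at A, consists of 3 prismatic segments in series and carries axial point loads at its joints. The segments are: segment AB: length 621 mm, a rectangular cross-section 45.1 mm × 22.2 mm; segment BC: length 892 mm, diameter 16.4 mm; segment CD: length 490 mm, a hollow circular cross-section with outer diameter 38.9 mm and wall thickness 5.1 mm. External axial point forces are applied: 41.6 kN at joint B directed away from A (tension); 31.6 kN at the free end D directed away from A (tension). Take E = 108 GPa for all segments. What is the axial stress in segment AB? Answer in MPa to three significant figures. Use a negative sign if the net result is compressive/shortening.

Internal axial forces (sectioning from the free end, tension +): N_CD = 31.6 kN, N_BC = 31.6 kN, N_AB = 73.2 kN.
A_AB = 1001 mm².
σ_AB = N_AB/A_AB = 73200/1001 = 73.11 MPa.

73.1 MPa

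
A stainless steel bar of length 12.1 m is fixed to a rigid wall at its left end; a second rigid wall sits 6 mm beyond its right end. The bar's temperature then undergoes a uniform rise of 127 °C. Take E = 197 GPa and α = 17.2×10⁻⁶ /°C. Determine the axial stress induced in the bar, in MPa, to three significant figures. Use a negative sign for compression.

-333 MPa

Free thermal expansion αLΔT = 17.2e-6 · 12100 · 127 = 26.43 mm.
The walls engage after the gap closes; constrained expansion = 26.43 − 6 = 20.43 mm.
The walls impose strain ε = −(20.43)/12100 = -1.6885e-03; σ = Eε = 197000 · -1.6885e-03 = -332.6 MPa.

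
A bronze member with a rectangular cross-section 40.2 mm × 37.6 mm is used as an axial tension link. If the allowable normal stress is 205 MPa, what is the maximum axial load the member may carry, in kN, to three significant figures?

A = 1512 mm².
P_max = σ_allow · A = 205 · 1512 = 309900 N = 309.9 kN.

310 kN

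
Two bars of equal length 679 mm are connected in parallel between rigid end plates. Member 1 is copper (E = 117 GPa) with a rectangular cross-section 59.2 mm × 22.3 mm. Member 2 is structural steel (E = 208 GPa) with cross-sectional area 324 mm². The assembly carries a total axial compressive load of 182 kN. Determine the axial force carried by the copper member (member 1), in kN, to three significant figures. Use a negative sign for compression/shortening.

A_1 = 1320 mm².
Equal strain + equilibrium ⇒ each member carries load in proportion to AE: A₁E₁ = 154500000 N, A₂E₂ = 67390000 N, ΣAE = 221900000 N.
F₁ = P·A₁E₁/ΣAE = -182000·154500000/221900000 = -126700 N.

-127 kN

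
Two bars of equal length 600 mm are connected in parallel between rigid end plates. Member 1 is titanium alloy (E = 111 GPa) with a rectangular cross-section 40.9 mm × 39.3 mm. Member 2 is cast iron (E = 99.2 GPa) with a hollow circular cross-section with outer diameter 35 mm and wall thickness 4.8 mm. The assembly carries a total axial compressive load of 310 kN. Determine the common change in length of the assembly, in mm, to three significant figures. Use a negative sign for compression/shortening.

A_1 = 1607 mm².
A_2 = 455.4 mm².
Equal strain + equilibrium ⇒ each member carries load in proportion to AE: A₁E₁ = 178400000 N, A₂E₂ = 45180000 N, ΣAE = 223600000 N.
δ = PL/ΣAE = -310000·600/223600000 = -0.8319 mm.

-0.832 mm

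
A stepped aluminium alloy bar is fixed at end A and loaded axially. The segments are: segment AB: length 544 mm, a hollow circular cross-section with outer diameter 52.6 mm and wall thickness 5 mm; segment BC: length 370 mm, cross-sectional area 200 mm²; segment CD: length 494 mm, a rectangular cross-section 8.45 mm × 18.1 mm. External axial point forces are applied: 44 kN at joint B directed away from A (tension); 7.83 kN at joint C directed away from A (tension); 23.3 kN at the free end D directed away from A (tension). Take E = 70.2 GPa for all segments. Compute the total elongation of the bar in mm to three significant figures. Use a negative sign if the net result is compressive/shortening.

Internal axial forces (sectioning from the free end, tension +): N_CD = 23.3 kN, N_BC = 31.13 kN, N_AB = 75.13 kN.
A_AB = 747.7 mm².
A_CD = 152.9 mm².
δ_AB = 75130·544/(747.7·70200) = 0.7787 mm
δ_BC = 31130·370/(200·70200) = 0.8204 mm
δ_CD = 23300·494/(152.9·70200) = 1.072 mm
δ = Σδ_i = 2.671 mm.

2.67 mm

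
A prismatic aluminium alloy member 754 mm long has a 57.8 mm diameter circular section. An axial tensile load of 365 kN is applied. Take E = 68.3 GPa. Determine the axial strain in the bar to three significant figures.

A = 2624 mm².
σ = N/A = 139.1 MPa; ε = σ/E = 139.1/68300 = 2.037e-03.

0.00204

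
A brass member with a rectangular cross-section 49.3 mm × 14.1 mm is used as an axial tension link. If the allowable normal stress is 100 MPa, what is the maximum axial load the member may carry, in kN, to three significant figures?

69.5 kN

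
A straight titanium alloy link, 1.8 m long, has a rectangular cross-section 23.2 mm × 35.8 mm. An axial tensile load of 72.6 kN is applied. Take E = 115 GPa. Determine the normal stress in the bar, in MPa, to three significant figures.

A = 830.6 mm².
σ = N/A = 72600/830.6 = 87.41 MPa.

87.4 MPa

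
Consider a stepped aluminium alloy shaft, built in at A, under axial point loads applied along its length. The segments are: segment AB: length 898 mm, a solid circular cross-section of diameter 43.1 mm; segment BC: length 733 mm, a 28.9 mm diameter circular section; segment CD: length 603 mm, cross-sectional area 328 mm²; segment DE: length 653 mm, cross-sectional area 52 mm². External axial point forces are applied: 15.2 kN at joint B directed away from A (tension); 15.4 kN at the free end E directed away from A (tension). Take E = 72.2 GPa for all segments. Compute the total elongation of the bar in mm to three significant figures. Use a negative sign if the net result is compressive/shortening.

Internal axial forces (sectioning from the free end, tension +): N_DE = 15.4 kN, N_CD = 15.4 kN, N_BC = 15.4 kN, N_AB = 30.6 kN.
A_AB = 1459 mm².
A_BC = 656 mm².
δ_AB = 30600·898/(1459·72200) = 0.2609 mm
δ_BC = 15400·733/(656·72200) = 0.2383 mm
δ_CD = 15400·603/(328·72200) = 0.3921 mm
δ_DE = 15400·653/(52·72200) = 2.679 mm
δ = Σδ_i = 3.57 mm.

3.57 mm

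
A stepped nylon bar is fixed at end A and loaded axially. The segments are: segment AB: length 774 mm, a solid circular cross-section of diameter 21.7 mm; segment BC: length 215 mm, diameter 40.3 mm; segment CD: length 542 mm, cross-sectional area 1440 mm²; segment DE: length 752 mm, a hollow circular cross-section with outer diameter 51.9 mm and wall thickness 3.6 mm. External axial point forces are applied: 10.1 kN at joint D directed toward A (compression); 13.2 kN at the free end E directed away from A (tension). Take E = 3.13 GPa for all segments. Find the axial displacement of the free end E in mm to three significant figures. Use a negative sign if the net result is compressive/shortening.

8.42 mm

Internal axial forces (sectioning from the free end, tension +): N_DE = 13.2 kN, N_CD = 3.1 kN, N_BC = 3.1 kN, N_AB = 3.1 kN.
A_AB = 369.8 mm².
A_BC = 1276 mm².
A_DE = 546.3 mm².
δ_AB = 3100·774/(369.8·3130) = 2.073 mm
δ_BC = 3100·215/(1276·3130) = 0.1669 mm
δ_CD = 3100·542/(1440·3130) = 0.3728 mm
δ_DE = 13200·752/(546.3·3130) = 5.806 mm
δ = Σδ_i = 8.418 mm.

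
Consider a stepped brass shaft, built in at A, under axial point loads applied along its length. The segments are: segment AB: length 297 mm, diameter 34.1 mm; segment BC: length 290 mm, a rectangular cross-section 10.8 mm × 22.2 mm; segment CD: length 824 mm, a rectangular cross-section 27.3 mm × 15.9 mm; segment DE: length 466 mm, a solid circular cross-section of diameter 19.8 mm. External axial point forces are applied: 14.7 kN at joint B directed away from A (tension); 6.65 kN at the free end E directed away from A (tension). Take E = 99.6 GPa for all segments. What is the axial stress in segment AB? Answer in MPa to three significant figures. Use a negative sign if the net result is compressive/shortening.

23.4 MPa

Internal axial forces (sectioning from the free end, tension +): N_DE = 6.65 kN, N_CD = 6.65 kN, N_BC = 6.65 kN, N_AB = 21.35 kN.
A_AB = 913.3 mm².
σ_AB = N_AB/A_AB = 21350/913.3 = 23.38 MPa.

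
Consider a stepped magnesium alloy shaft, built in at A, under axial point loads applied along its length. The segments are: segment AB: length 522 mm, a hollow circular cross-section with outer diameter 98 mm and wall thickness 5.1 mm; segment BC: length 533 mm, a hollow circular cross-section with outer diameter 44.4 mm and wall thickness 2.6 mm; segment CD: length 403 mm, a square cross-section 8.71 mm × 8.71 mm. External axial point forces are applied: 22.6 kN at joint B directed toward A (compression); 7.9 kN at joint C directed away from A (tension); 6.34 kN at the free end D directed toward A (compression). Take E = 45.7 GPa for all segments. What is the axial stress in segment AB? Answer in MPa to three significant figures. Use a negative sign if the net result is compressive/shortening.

Internal axial forces (sectioning from the free end, tension +): N_CD = -6.34 kN, N_BC = 1.56 kN, N_AB = -21.04 kN.
A_AB = 1488 mm².
σ_AB = N_AB/A_AB = -21040/1488 = -14.14 MPa.

-14.1 MPa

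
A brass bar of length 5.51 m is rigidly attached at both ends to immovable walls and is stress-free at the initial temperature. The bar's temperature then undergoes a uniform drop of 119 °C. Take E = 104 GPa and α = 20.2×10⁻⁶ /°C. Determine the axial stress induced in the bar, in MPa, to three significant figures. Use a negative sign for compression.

Free thermal expansion αLΔT = 20.2e-6 · 5510 · -119 = -13.24 mm.
The walls impose strain ε = −(-13.24)/5510 = 2.4038e-03; σ = Eε = 104000 · 2.4038e-03 = 250 MPa.

250 MPa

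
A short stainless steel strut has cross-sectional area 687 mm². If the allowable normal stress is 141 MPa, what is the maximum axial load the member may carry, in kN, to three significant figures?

96.9 kN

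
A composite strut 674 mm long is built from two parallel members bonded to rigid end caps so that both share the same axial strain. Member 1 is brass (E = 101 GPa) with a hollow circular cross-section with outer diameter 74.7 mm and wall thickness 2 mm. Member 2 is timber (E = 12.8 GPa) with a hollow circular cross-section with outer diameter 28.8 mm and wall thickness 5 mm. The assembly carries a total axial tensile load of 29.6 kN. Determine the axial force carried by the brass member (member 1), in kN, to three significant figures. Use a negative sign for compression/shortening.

26.8 kN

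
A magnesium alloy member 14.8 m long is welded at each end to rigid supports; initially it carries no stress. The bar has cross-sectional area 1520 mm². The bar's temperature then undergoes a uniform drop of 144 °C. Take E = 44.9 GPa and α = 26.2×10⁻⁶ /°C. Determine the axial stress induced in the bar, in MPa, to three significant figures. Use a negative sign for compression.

Free thermal expansion αLΔT = 26.2e-6 · 14800 · -144 = -55.84 mm.
The walls impose strain ε = −(-55.84)/14800 = 3.7728e-03; σ = Eε = 44900 · 3.7728e-03 = 169.4 MPa.

169 MPa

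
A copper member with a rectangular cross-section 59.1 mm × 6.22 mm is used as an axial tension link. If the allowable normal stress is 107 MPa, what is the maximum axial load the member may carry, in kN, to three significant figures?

39.3 kN

A = 367.6 mm².
P_max = σ_allow · A = 107 · 367.6 = 39330 N = 39.33 kN.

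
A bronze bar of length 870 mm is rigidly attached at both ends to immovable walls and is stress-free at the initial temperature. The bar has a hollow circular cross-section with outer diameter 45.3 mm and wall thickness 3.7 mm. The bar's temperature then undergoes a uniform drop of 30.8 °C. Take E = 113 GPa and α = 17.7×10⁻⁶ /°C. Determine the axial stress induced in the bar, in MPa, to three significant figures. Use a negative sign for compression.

Free thermal expansion αLΔT = 17.7e-6 · 870 · -30.8 = -0.4743 mm.
The walls impose strain ε = −(-0.4743)/870 = 5.4516e-04; σ = Eε = 113000 · 5.4516e-04 = 61.6 MPa.

61.6 MPa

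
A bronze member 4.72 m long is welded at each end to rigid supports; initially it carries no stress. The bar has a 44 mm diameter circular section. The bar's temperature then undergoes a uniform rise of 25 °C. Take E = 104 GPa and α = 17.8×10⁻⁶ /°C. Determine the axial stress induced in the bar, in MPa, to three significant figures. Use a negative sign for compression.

Free thermal expansion αLΔT = 17.8e-6 · 4720 · 25 = 2.1 mm.
The walls impose strain ε = −(2.1)/4720 = -4.4500e-04; σ = Eε = 104000 · -4.4500e-04 = -46.28 MPa.

-46.3 MPa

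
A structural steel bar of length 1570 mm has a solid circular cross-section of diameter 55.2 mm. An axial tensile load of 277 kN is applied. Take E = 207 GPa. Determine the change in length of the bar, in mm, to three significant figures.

A = 2393 mm².
δ_mech = NL/(AE) = 277000·1570/(2393·207000) = 0.8779 mm.

0.878 mm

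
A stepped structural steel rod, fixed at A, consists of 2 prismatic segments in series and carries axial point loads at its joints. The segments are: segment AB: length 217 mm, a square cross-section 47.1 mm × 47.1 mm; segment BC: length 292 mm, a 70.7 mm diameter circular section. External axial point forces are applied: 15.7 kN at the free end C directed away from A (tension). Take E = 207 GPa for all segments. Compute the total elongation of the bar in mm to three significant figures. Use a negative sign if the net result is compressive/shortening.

0.0131 mm

Internal axial forces (sectioning from the free end, tension +): N_BC = 15.7 kN, N_AB = 15.7 kN.
A_AB = 2218 mm².
A_BC = 3926 mm².
δ_AB = 15700·217/(2218·207000) = 0.007419 mm
δ_BC = 15700·292/(3926·207000) = 0.005641 mm
δ = Σδ_i = 0.01306 mm.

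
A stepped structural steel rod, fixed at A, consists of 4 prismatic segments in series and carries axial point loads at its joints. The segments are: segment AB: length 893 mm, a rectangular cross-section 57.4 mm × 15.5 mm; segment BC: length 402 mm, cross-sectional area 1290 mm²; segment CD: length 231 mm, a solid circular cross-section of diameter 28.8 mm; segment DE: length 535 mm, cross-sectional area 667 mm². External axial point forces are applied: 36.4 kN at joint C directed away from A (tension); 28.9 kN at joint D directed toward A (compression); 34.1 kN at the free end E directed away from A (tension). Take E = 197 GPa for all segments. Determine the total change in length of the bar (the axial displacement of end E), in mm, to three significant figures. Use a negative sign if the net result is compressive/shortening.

Internal axial forces (sectioning from the free end, tension +): N_DE = 34.1 kN, N_CD = 5.2 kN, N_BC = 41.6 kN, N_AB = 41.6 kN.
A_AB = 889.7 mm².
A_CD = 651.4 mm².
δ_AB = 41600·893/(889.7·197000) = 0.212 mm
δ_BC = 41600·402/(1290·197000) = 0.06581 mm
δ_CD = 5200·231/(651.4·197000) = 0.00936 mm
δ_DE = 34100·535/(667·197000) = 0.1388 mm
δ = Σδ_i = 0.426 mm.

0.426 mm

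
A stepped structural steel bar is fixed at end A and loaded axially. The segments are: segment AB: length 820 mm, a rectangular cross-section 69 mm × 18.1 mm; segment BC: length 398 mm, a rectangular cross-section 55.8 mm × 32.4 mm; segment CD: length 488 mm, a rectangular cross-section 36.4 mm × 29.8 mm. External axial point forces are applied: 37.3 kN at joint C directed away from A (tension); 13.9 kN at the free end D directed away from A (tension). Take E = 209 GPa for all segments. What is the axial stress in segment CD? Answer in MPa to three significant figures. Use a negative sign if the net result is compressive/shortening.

12.8 MPa

Internal axial forces (sectioning from the free end, tension +): N_CD = 13.9 kN, N_BC = 51.2 kN, N_AB = 51.2 kN.
A_CD = 1085 mm².
σ_CD = N_CD/A_CD = 13900/1085 = 12.81 MPa.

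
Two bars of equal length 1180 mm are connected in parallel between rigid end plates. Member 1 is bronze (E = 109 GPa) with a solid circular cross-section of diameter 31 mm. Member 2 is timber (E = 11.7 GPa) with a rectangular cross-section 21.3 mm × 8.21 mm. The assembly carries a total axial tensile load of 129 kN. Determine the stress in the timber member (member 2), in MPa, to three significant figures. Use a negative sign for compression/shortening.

17.9 MPa

A_1 = 754.8 mm².
A_2 = 174.9 mm².
Equal strain + equilibrium ⇒ each member carries load in proportion to AE: A₁E₁ = 82270000 N, A₂E₂ = 2046000 N, ΣAE = 84320000 N.
σ₂ = P·E₂/ΣAE = 129000·11700/84320000 = 17.9 MPa.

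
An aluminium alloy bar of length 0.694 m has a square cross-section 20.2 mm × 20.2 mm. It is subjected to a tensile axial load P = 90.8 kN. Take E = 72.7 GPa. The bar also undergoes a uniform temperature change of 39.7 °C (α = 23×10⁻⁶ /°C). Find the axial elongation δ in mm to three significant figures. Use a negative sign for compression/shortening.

A = 408 mm².
δ_mech = NL/(AE) = 90800·694/(408·72700) = 2.124 mm.
δ_thermal = αLΔT = 23e-6·694·39.7 = 0.6337 mm.
δ = δ_mech + δ_thermal = 2.758 mm.

2.76 mm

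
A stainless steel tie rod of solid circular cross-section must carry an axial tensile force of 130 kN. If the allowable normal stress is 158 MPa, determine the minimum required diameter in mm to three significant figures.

32.4 mm

Required area A ≥ P/σ_allow = 130000/158 = 822.8 mm².
For a solid circular section, d ≥ √(4A/π) = 32.37 mm.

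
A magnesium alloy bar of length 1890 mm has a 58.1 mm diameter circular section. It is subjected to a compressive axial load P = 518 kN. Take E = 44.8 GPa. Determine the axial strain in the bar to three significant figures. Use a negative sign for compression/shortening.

A = 2651 mm².
σ = N/A = -195.4 MPa; ε = σ/E = -195.4/44800 = -4.361e-03.

-0.00436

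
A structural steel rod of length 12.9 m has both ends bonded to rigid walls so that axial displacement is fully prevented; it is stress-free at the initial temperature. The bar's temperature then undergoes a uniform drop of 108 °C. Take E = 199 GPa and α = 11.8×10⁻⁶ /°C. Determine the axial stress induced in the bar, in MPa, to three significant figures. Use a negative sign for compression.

254 MPa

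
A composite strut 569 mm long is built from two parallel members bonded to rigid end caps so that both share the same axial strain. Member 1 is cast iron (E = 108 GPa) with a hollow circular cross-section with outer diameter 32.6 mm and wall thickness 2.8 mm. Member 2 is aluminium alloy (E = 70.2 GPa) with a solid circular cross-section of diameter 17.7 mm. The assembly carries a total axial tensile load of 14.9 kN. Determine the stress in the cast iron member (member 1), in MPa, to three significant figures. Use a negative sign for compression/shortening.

35.3 MPa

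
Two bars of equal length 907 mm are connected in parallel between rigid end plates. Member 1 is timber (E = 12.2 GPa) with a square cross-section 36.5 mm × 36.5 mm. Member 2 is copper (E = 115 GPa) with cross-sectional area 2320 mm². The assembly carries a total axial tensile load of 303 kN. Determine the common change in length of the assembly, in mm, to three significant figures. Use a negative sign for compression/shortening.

0.971 mm

A_1 = 1332 mm².
Equal strain + equilibrium ⇒ each member carries load in proportion to AE: A₁E₁ = 16250000 N, A₂E₂ = 266800000 N, ΣAE = 283100000 N.
δ = PL/ΣAE = 303000·907/283100000 = 0.9709 mm.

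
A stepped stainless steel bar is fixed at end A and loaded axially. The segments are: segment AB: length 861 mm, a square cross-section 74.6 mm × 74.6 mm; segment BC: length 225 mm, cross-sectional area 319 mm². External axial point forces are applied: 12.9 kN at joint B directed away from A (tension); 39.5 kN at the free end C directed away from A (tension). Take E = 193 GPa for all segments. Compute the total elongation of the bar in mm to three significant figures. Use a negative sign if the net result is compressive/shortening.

Internal axial forces (sectioning from the free end, tension +): N_BC = 39.5 kN, N_AB = 52.4 kN.
A_AB = 5565 mm².
δ_AB = 52400·861/(5565·193000) = 0.042 mm
δ_BC = 39500·225/(319·193000) = 0.1444 mm
δ = Σδ_i = 0.1864 mm.

0.186 mm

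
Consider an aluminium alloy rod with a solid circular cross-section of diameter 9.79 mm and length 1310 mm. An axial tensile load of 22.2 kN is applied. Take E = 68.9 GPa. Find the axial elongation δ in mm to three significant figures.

A = 75.28 mm².
δ_mech = NL/(AE) = 22200·1310/(75.28·68900) = 5.607 mm.

5.61 mm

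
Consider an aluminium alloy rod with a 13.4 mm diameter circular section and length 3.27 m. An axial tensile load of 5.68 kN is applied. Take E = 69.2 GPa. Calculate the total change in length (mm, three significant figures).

1.90 mm

A = 141 mm².
δ_mech = NL/(AE) = 5680·3270/(141·69200) = 1.903 mm.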